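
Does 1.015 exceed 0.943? Yes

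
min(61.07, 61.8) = 61.07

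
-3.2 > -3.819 True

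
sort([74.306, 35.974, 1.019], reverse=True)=[74.306, 35.974, 1.019]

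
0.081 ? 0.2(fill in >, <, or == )<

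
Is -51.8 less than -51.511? Yes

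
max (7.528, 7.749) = 7.749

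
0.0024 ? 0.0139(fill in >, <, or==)<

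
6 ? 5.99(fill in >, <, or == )>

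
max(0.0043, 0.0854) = 0.0854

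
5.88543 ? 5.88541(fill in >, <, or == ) >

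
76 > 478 False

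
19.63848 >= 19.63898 False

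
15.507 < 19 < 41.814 True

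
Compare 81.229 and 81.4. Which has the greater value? 81.4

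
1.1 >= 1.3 False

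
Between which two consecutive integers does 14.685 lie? 14 and 15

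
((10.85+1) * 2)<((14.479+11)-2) False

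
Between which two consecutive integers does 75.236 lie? 75 and 76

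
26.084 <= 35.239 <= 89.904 True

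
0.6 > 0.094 True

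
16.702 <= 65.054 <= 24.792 False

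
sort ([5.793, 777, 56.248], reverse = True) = [777, 56.248, 5.793]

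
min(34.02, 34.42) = 34.02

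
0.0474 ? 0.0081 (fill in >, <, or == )>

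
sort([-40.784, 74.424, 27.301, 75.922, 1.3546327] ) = [-40.784, 1.3546327, 27.301, 74.424, 75.922]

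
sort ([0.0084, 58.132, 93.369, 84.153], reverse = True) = [93.369, 84.153, 58.132, 0.0084]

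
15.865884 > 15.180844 True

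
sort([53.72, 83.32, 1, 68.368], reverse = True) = [83.32, 68.368, 53.72, 1]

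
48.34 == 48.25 False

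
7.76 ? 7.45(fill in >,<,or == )>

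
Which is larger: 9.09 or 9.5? 9.5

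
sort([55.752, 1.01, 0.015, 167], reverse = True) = [167, 55.752, 1.01, 0.015]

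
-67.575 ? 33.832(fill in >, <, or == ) <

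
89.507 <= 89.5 False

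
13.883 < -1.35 False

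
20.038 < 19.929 False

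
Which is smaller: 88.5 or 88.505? 88.5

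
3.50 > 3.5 False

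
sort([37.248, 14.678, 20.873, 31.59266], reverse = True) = [37.248, 31.59266, 20.873, 14.678]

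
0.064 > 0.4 False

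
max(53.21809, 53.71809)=53.71809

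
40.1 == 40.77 False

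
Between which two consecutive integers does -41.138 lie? -42 and -41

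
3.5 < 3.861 True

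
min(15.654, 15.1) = 15.1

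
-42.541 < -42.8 False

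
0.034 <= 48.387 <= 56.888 True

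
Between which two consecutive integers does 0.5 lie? 0 and 1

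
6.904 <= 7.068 True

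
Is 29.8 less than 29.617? No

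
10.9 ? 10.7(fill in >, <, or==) >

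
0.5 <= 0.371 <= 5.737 False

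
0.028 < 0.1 True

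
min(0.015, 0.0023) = 0.0023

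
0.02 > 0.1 False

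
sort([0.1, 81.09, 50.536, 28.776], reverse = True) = [81.09, 50.536, 28.776, 0.1]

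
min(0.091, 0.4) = 0.091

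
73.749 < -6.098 False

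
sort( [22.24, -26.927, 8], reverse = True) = [22.24, 8, -26.927]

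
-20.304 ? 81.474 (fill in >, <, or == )<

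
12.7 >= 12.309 True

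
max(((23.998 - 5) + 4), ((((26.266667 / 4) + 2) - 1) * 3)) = 22.998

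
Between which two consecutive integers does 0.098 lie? 0 and 1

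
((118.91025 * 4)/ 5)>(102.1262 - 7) True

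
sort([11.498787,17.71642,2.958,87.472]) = [2.958,11.498787,17.71642,87.472]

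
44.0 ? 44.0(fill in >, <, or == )==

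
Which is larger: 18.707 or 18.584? 18.707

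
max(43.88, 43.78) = 43.88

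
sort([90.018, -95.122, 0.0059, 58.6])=[-95.122, 0.0059, 58.6, 90.018]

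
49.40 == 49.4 True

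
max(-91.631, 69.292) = 69.292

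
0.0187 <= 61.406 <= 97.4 True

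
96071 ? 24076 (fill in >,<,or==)>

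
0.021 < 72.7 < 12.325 False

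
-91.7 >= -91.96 True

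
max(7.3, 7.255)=7.3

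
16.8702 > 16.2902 True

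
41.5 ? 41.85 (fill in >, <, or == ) <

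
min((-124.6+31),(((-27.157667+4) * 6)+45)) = -93.946002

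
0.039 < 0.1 True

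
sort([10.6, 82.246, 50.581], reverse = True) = [82.246, 50.581, 10.6]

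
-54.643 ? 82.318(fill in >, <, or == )<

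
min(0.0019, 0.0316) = 0.0019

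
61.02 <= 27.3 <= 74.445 False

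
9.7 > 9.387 True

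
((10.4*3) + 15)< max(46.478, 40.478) True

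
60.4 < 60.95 True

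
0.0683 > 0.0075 True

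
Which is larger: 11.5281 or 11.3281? 11.5281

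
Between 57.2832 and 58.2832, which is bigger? 58.2832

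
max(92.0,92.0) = 92.0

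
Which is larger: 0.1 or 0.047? 0.1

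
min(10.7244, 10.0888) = 10.0888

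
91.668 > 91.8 False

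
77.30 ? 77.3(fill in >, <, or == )==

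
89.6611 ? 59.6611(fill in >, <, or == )>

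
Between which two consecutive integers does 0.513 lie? 0 and 1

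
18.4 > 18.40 False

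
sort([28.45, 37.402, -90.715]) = [-90.715, 28.45, 37.402]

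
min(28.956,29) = 28.956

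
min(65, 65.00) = 65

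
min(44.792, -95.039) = -95.039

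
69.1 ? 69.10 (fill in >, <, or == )==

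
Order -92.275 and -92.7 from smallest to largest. -92.7, -92.275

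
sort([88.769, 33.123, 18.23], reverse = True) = [88.769, 33.123, 18.23]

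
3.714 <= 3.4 False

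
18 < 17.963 False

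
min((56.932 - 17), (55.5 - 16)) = 39.5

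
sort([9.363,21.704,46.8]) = [9.363,21.704,46.8]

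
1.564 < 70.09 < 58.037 False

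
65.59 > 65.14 True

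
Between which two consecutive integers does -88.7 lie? -89 and -88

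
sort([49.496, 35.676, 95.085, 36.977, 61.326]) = [35.676, 36.977, 49.496, 61.326, 95.085]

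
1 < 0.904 False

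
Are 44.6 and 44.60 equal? Yes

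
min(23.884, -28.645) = -28.645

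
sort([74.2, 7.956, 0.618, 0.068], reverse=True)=[74.2, 7.956, 0.618, 0.068]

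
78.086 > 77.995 True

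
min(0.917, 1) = 0.917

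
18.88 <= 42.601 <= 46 True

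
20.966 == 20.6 False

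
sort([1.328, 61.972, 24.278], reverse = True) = [61.972, 24.278, 1.328]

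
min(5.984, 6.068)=5.984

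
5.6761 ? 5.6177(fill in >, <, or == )>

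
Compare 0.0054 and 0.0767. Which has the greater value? 0.0767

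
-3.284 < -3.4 False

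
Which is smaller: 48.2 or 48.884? 48.2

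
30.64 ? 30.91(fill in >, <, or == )<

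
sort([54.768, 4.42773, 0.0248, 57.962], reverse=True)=[57.962, 54.768, 4.42773, 0.0248]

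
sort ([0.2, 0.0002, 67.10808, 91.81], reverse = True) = [91.81, 67.10808, 0.2, 0.0002]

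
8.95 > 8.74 True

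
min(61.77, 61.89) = 61.77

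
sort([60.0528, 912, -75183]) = [-75183, 60.0528, 912]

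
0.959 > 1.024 False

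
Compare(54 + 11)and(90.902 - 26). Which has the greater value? (54 + 11)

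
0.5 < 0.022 False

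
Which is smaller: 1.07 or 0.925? 0.925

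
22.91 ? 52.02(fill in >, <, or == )<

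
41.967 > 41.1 True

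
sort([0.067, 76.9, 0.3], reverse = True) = [76.9, 0.3, 0.067]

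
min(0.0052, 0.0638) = 0.0052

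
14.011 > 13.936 True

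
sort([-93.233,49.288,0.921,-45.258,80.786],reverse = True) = [80.786,49.288,0.921,-45.258,-93.233]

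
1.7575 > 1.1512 True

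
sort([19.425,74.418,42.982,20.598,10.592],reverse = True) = [74.418,42.982,20.598,19.425,10.592]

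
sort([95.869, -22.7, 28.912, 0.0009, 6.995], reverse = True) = [95.869, 28.912, 6.995, 0.0009, -22.7]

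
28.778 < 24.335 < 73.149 False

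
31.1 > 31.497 False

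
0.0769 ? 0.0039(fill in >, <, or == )>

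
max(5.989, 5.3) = 5.989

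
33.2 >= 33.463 False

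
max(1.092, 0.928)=1.092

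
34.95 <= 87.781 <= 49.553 False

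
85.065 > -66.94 True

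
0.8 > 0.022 True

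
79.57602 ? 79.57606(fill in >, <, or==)<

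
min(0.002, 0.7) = 0.002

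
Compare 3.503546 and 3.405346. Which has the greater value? 3.503546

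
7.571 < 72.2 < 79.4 True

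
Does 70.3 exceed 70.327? No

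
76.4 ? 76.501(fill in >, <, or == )<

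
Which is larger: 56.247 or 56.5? 56.5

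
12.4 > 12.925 False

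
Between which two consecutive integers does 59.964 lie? 59 and 60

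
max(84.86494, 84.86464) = 84.86494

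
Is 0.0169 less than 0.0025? No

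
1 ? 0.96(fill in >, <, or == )>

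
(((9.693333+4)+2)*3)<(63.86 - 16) True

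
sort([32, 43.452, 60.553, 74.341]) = [32, 43.452, 60.553, 74.341]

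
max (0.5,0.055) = 0.5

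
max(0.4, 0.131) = 0.4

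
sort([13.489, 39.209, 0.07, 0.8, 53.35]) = [0.07, 0.8, 13.489, 39.209, 53.35]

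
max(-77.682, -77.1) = -77.1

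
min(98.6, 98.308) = 98.308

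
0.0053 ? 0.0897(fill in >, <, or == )<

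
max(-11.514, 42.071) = 42.071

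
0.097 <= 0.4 True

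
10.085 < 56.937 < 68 True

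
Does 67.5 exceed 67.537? No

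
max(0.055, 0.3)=0.3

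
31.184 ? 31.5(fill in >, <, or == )<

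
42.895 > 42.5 True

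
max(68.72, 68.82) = 68.82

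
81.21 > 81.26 False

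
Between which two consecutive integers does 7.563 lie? 7 and 8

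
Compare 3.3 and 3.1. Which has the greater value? 3.3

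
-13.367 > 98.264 False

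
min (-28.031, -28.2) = -28.2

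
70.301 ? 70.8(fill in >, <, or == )<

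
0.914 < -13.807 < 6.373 False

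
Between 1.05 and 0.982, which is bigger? 1.05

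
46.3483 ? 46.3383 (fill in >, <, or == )>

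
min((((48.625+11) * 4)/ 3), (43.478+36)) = 79.478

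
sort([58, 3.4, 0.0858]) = [0.0858, 3.4, 58]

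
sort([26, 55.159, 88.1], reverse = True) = [88.1, 55.159, 26]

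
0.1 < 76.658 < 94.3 True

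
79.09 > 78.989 True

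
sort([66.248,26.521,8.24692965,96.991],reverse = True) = [96.991,66.248,26.521,8.24692965]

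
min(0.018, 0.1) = 0.018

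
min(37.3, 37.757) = 37.3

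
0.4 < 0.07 False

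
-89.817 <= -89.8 True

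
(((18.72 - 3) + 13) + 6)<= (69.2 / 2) False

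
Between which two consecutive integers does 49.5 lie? 49 and 50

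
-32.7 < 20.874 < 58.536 True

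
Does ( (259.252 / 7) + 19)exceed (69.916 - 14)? Yes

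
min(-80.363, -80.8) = -80.8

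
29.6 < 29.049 False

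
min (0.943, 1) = 0.943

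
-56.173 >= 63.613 False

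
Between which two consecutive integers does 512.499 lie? 512 and 513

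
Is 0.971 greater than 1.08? No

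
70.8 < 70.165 False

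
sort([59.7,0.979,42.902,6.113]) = [0.979,6.113,42.902,59.7]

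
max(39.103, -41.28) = 39.103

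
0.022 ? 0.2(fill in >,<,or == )<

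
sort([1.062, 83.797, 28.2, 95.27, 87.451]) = [1.062, 28.2, 83.797, 87.451, 95.27]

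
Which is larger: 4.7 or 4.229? 4.7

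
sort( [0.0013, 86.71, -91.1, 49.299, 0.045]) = [-91.1, 0.0013, 0.045, 49.299, 86.71]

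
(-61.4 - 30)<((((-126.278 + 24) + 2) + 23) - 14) True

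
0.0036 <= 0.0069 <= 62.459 True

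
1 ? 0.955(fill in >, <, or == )>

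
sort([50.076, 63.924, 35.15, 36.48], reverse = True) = [63.924, 50.076, 36.48, 35.15]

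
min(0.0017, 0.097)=0.0017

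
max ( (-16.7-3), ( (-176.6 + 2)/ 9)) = -19.4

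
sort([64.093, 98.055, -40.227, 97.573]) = [-40.227, 64.093, 97.573, 98.055]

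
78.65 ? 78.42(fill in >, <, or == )>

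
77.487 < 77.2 False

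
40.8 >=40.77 True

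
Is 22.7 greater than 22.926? No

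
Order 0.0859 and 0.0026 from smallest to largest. 0.0026, 0.0859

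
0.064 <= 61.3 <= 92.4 True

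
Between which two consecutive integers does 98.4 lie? 98 and 99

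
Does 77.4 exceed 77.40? No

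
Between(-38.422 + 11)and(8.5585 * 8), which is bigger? (8.5585 * 8)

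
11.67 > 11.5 True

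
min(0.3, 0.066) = 0.066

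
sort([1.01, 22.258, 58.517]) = [1.01, 22.258, 58.517]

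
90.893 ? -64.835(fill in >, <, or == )>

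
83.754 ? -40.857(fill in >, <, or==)>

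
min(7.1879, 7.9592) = 7.1879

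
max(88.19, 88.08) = 88.19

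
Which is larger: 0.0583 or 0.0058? 0.0583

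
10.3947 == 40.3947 False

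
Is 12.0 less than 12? No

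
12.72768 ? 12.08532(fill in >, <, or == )>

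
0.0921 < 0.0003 False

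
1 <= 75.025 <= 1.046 False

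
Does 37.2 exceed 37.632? No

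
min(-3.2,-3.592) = -3.592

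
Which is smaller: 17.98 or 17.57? 17.57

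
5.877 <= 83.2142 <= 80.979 False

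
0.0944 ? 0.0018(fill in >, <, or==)>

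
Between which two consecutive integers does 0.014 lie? 0 and 1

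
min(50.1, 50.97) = 50.1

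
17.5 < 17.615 True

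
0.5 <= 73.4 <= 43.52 False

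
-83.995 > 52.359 False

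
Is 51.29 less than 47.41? No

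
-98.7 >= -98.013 False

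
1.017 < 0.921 False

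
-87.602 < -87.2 True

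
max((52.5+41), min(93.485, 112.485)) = 93.5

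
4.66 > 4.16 True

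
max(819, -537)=819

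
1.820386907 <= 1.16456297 False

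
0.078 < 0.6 True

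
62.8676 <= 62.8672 False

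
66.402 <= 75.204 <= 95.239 True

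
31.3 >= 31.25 True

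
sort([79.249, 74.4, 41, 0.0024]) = [0.0024, 41, 74.4, 79.249]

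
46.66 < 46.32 False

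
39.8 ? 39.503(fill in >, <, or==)>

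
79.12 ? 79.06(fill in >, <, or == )>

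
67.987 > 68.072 False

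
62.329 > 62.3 True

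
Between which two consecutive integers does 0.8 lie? 0 and 1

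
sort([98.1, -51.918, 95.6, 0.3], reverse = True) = [98.1, 95.6, 0.3, -51.918]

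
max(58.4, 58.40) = 58.40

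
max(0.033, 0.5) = 0.5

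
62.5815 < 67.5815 True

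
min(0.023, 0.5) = 0.023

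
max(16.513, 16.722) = 16.722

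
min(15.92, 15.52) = 15.52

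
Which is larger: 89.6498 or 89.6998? 89.6998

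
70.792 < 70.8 True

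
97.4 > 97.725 False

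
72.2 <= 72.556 True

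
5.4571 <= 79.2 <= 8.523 False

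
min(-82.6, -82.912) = -82.912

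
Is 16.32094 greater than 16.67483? No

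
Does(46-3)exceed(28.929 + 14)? Yes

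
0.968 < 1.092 True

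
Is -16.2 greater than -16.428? Yes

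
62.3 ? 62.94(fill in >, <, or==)<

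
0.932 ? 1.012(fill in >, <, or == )<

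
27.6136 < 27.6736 True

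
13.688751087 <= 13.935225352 True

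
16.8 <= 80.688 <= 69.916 False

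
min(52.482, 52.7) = 52.482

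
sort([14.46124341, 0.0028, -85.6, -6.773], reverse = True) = [14.46124341, 0.0028, -6.773, -85.6]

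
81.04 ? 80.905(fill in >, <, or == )>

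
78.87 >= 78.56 True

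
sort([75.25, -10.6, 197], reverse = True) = [197, 75.25, -10.6]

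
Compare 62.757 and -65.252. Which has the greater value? 62.757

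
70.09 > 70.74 False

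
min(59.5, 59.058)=59.058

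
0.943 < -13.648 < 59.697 False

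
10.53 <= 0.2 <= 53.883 False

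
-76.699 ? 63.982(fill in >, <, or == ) <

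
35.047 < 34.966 False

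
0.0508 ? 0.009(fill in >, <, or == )>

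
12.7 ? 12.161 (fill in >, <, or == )>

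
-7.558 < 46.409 True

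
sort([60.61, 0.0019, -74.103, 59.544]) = [-74.103, 0.0019, 59.544, 60.61]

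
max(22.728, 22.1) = 22.728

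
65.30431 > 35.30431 True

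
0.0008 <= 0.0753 True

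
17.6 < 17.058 False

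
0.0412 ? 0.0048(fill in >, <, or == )>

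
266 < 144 False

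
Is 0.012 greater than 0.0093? Yes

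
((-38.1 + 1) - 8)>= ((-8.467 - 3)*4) True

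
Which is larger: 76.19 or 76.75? 76.75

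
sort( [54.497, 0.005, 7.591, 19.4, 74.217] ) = [0.005, 7.591, 19.4, 54.497, 74.217]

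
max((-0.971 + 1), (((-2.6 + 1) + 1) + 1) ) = 0.4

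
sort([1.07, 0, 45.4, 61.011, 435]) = [0, 1.07, 45.4, 61.011, 435]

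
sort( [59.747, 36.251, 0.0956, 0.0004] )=[0.0004, 0.0956, 36.251, 59.747]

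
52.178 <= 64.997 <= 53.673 False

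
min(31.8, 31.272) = 31.272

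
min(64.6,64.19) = 64.19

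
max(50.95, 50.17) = 50.95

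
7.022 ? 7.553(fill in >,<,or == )<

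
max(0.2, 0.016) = 0.2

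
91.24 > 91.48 False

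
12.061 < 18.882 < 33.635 True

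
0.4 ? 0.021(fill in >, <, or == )>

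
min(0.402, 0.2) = 0.2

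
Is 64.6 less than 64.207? No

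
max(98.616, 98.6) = 98.616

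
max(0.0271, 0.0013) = 0.0271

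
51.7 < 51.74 True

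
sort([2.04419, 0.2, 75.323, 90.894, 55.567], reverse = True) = [90.894, 75.323, 55.567, 2.04419, 0.2]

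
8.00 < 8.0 False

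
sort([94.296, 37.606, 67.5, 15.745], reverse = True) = [94.296, 67.5, 37.606, 15.745]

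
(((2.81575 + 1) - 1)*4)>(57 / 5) False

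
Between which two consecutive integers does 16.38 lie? 16 and 17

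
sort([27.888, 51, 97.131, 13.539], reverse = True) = [97.131, 51, 27.888, 13.539]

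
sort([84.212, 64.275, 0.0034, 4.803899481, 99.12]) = [0.0034, 4.803899481, 64.275, 84.212, 99.12]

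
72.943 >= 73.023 False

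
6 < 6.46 True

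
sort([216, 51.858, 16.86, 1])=[1, 16.86, 51.858, 216]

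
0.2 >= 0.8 False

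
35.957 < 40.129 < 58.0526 True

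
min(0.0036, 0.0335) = 0.0036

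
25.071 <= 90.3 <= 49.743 False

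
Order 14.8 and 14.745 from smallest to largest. 14.745, 14.8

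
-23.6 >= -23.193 False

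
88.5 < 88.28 False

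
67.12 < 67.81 True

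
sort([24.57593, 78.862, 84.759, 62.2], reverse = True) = [84.759, 78.862, 62.2, 24.57593]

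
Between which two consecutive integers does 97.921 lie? 97 and 98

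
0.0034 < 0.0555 True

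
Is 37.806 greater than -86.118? Yes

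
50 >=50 True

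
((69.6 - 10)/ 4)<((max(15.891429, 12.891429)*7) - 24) True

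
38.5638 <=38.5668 True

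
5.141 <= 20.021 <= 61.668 True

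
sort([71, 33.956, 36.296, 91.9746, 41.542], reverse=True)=[91.9746, 71, 41.542, 36.296, 33.956]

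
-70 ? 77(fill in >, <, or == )<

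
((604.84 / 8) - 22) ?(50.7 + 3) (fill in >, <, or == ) <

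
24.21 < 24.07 False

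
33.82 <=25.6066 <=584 False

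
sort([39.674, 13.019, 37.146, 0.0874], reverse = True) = [39.674, 37.146, 13.019, 0.0874]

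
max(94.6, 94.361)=94.6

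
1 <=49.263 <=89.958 True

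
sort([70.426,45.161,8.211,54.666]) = [8.211,45.161,54.666,70.426]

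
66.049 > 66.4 False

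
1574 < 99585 True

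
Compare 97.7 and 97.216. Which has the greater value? 97.7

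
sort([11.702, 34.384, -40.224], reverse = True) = [34.384, 11.702, -40.224]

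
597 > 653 False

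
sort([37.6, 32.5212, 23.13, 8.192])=[8.192, 23.13, 32.5212, 37.6]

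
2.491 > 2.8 False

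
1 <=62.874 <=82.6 True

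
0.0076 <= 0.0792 True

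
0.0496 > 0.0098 True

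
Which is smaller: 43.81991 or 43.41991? 43.41991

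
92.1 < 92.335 True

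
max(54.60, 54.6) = 54.6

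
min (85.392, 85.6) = 85.392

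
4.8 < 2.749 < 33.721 False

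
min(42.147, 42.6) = 42.147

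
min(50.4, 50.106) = 50.106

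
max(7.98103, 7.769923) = 7.98103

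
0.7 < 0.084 False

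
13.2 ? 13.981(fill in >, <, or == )<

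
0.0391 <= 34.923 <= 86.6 True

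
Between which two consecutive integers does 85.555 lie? 85 and 86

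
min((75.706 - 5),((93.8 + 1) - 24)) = 70.706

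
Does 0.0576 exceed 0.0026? Yes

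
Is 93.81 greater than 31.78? Yes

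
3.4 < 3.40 False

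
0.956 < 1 True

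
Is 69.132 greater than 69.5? No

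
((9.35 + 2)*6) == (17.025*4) True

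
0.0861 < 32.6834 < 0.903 False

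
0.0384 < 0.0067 False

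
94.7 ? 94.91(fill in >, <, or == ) <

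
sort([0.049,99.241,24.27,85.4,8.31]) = [0.049,8.31,24.27,85.4,99.241]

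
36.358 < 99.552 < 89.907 False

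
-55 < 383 True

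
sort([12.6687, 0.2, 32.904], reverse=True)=[32.904, 12.6687, 0.2]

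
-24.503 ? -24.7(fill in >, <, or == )>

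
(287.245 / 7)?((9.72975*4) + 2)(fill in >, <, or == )>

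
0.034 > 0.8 False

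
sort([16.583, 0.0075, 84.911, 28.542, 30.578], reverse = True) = [84.911, 30.578, 28.542, 16.583, 0.0075]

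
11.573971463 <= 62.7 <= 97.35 True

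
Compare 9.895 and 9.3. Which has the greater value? 9.895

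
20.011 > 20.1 False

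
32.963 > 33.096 False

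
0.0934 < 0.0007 False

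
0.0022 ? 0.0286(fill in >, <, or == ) <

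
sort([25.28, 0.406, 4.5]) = [0.406, 4.5, 25.28]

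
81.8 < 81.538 False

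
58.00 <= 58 True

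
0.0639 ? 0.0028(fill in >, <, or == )>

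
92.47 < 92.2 False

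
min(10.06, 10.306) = 10.06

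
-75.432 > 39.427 False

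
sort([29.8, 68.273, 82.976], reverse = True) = [82.976, 68.273, 29.8]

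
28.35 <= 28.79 True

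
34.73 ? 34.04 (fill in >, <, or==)>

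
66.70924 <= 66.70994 True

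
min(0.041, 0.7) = 0.041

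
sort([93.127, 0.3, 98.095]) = [0.3, 93.127, 98.095]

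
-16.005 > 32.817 False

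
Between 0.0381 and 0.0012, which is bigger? 0.0381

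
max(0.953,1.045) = 1.045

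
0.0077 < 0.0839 True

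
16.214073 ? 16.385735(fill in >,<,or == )<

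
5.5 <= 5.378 False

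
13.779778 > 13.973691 False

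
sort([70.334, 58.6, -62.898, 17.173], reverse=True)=[70.334, 58.6, 17.173, -62.898]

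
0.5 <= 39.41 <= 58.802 True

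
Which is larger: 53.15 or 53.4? 53.4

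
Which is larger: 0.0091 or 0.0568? 0.0568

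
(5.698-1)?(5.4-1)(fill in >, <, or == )>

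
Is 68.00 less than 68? No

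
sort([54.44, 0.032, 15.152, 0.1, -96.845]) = [-96.845, 0.032, 0.1, 15.152, 54.44]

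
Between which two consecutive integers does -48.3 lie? -49 and -48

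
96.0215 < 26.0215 False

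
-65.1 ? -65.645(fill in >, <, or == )>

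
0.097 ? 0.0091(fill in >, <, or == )>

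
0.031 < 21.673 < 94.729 True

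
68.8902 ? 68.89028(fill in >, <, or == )<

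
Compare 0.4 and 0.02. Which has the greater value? 0.4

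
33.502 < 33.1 False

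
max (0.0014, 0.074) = 0.074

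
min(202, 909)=202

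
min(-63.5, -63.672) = -63.672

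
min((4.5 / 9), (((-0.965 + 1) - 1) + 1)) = 0.035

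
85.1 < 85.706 True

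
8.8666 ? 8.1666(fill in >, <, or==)>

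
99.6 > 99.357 True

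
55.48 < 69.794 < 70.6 True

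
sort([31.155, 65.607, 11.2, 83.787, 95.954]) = [11.2, 31.155, 65.607, 83.787, 95.954]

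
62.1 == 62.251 False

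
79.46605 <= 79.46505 False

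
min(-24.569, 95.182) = -24.569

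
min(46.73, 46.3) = 46.3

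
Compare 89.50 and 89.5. They are equal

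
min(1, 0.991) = 0.991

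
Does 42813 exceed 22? Yes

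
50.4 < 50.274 False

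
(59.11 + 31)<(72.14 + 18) True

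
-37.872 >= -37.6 False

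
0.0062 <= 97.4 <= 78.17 False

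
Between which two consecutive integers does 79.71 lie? 79 and 80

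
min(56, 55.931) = 55.931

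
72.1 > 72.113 False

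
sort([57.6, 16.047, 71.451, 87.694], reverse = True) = [87.694, 71.451, 57.6, 16.047]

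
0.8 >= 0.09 True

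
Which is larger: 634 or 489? 634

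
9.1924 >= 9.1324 True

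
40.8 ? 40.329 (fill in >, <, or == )>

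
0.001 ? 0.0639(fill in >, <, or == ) <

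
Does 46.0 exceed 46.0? No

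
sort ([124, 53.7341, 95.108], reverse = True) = [124, 95.108, 53.7341]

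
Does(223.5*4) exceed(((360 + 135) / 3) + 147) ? Yes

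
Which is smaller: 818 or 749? 749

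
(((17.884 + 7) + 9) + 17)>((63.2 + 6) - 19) True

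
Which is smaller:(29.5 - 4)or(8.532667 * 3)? (29.5 - 4)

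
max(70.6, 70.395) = 70.6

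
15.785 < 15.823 True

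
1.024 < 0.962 False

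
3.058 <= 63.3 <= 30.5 False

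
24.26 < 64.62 True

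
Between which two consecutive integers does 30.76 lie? 30 and 31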